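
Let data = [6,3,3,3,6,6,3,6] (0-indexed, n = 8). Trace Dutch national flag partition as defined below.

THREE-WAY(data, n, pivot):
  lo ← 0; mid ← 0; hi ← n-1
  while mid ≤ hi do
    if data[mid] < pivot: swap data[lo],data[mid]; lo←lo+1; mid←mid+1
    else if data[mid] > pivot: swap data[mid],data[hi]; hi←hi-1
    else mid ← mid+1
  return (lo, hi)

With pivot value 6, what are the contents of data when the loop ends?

[3,3,3,3,6,6,6,6]

pivot = 6; lo=0, mid=0, hi=7
data[mid]=6=6: mid=1
data[mid]=3<6: swap data[0],data[1]; lo=1,mid=2 → [3,6,3,3,6,6,3,6]
data[mid]=3<6: swap data[1],data[2]; lo=2,mid=3 → [3,3,6,3,6,6,3,6]
data[mid]=3<6: swap data[2],data[3]; lo=3,mid=4 → [3,3,3,6,6,6,3,6]
data[mid]=6=6: mid=5
data[mid]=6=6: mid=6
data[mid]=3<6: swap data[3],data[6]; lo=4,mid=7 → [3,3,3,3,6,6,6,6]
data[mid]=6=6: mid=8
end: lo=4, hi=7; data = [3,3,3,3,6,6,6,6]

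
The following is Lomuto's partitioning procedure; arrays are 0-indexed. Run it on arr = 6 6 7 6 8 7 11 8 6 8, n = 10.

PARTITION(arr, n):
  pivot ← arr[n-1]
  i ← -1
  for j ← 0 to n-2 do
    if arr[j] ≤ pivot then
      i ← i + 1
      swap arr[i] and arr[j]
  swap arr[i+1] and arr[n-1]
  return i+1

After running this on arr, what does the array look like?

pivot = arr[9] = 8; i = -1
j=0: arr[0]=6 ≤ 8 → i=0, swap arr[0],arr[0] (no change) → 6 6 7 6 8 7 11 8 6 8
j=1: arr[1]=6 ≤ 8 → i=1, swap arr[1],arr[1] (no change) → 6 6 7 6 8 7 11 8 6 8
j=2: arr[2]=7 ≤ 8 → i=2, swap arr[2],arr[2] (no change) → 6 6 7 6 8 7 11 8 6 8
j=3: arr[3]=6 ≤ 8 → i=3, swap arr[3],arr[3] (no change) → 6 6 7 6 8 7 11 8 6 8
j=4: arr[4]=8 ≤ 8 → i=4, swap arr[4],arr[4] (no change) → 6 6 7 6 8 7 11 8 6 8
j=5: arr[5]=7 ≤ 8 → i=5, swap arr[5],arr[5] (no change) → 6 6 7 6 8 7 11 8 6 8
j=6: arr[6]=11 > 8 → no swap
j=7: arr[7]=8 ≤ 8 → i=6, swap arr[6],arr[7] → 6 6 7 6 8 7 8 11 6 8
j=8: arr[8]=6 ≤ 8 → i=7, swap arr[7],arr[8] → 6 6 7 6 8 7 8 6 11 8
final swap arr[8],arr[9] → 6 6 7 6 8 7 8 6 8 11; return 8

6 6 7 6 8 7 8 6 8 11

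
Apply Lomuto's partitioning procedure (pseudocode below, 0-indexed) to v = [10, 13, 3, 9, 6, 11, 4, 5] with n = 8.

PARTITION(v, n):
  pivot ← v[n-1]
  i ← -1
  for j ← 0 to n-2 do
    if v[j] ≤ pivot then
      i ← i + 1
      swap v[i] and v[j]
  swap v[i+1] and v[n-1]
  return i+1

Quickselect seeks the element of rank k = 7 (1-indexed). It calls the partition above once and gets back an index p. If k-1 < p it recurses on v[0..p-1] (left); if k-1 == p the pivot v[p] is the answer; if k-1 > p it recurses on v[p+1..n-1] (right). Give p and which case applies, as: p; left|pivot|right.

2; right

pivot=5, i=-1
j=0: 10>5, skip
j=1: 13>5, skip
j=2: 3≤5, i=0, swap(0,2) ⇒ [3, 13, 10, 9, 6, 11, 4, 5]
j=3: 9>5, skip
j=4: 6>5, skip
j=5: 11>5, skip
j=6: 4≤5, i=1, swap(1,6) ⇒ [3, 4, 10, 9, 6, 11, 13, 5]
swap(2,7) ⇒ [3, 4, 5, 9, 6, 11, 13, 10]; return 2
p = 2; k-1 = 6 > 2 ⇒ right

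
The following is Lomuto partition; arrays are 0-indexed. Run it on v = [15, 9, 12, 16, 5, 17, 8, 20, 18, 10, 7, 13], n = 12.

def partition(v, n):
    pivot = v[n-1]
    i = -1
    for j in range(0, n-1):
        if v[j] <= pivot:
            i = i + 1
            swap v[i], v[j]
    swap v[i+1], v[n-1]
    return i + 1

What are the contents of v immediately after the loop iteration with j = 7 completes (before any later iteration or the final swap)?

pivot=13, i=-1
j=0: 15>13, skip
j=1: 9≤13, i=0, swap(0,1) ⇒ [9, 15, 12, 16, 5, 17, 8, 20, 18, 10, 7, 13]
j=2: 12≤13, i=1, swap(1,2) ⇒ [9, 12, 15, 16, 5, 17, 8, 20, 18, 10, 7, 13]
j=3: 16>13, skip
j=4: 5≤13, i=2, swap(2,4) ⇒ [9, 12, 5, 16, 15, 17, 8, 20, 18, 10, 7, 13]
j=5: 17>13, skip
j=6: 8≤13, i=3, swap(3,6) ⇒ [9, 12, 5, 8, 15, 17, 16, 20, 18, 10, 7, 13]
j=7: 20>13, skip
(after j=7) v = [9, 12, 5, 8, 15, 17, 16, 20, 18, 10, 7, 13]

[9, 12, 5, 8, 15, 17, 16, 20, 18, 10, 7, 13]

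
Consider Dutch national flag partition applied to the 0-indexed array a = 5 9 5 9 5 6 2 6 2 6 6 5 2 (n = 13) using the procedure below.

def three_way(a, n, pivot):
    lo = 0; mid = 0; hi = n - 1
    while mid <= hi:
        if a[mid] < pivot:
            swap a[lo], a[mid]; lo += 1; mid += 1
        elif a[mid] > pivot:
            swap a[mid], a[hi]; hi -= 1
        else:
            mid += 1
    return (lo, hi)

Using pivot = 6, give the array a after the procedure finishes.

pivot = 6; lo=0, mid=0, hi=12
a[mid]=5<6: swap a[0],a[0]; lo=1,mid=1 → 5 9 5 9 5 6 2 6 2 6 6 5 2
a[mid]=9>6: swap a[1],a[12]; hi=11 → 5 2 5 9 5 6 2 6 2 6 6 5 9
a[mid]=2<6: swap a[1],a[1]; lo=2,mid=2 → 5 2 5 9 5 6 2 6 2 6 6 5 9
a[mid]=5<6: swap a[2],a[2]; lo=3,mid=3 → 5 2 5 9 5 6 2 6 2 6 6 5 9
a[mid]=9>6: swap a[3],a[11]; hi=10 → 5 2 5 5 5 6 2 6 2 6 6 9 9
a[mid]=5<6: swap a[3],a[3]; lo=4,mid=4 → 5 2 5 5 5 6 2 6 2 6 6 9 9
a[mid]=5<6: swap a[4],a[4]; lo=5,mid=5 → 5 2 5 5 5 6 2 6 2 6 6 9 9
a[mid]=6=6: mid=6
a[mid]=2<6: swap a[5],a[6]; lo=6,mid=7 → 5 2 5 5 5 2 6 6 2 6 6 9 9
a[mid]=6=6: mid=8
a[mid]=2<6: swap a[6],a[8]; lo=7,mid=9 → 5 2 5 5 5 2 2 6 6 6 6 9 9
a[mid]=6=6: mid=10
a[mid]=6=6: mid=11
end: lo=7, hi=10; a = 5 2 5 5 5 2 2 6 6 6 6 9 9

5 2 5 5 5 2 2 6 6 6 6 9 9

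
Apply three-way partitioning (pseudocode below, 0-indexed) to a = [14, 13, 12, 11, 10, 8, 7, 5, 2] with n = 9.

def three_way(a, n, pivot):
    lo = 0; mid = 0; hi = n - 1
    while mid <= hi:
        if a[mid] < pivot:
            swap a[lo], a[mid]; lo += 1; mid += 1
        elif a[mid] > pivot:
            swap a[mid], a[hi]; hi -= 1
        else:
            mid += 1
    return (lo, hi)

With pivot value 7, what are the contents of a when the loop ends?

[2, 5, 7, 10, 8, 11, 12, 13, 14]

pivot = 7; lo=0, mid=0, hi=8
a[mid]=14>7: swap a[0],a[8]; hi=7 → [2, 13, 12, 11, 10, 8, 7, 5, 14]
a[mid]=2<7: swap a[0],a[0]; lo=1,mid=1 → [2, 13, 12, 11, 10, 8, 7, 5, 14]
a[mid]=13>7: swap a[1],a[7]; hi=6 → [2, 5, 12, 11, 10, 8, 7, 13, 14]
a[mid]=5<7: swap a[1],a[1]; lo=2,mid=2 → [2, 5, 12, 11, 10, 8, 7, 13, 14]
a[mid]=12>7: swap a[2],a[6]; hi=5 → [2, 5, 7, 11, 10, 8, 12, 13, 14]
a[mid]=7=7: mid=3
a[mid]=11>7: swap a[3],a[5]; hi=4 → [2, 5, 7, 8, 10, 11, 12, 13, 14]
a[mid]=8>7: swap a[3],a[4]; hi=3 → [2, 5, 7, 10, 8, 11, 12, 13, 14]
a[mid]=10>7: swap a[3],a[3]; hi=2 → [2, 5, 7, 10, 8, 11, 12, 13, 14]
end: lo=2, hi=2; a = [2, 5, 7, 10, 8, 11, 12, 13, 14]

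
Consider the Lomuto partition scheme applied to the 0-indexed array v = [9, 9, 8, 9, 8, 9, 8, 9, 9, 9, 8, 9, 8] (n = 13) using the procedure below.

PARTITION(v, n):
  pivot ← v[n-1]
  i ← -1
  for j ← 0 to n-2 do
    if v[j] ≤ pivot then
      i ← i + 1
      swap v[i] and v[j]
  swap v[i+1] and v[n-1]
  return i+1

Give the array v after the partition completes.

pivot=8, i=-1
j=0: 9>8, skip
j=1: 9>8, skip
j=2: 8≤8, i=0, swap(0,2) ⇒ [8, 9, 9, 9, 8, 9, 8, 9, 9, 9, 8, 9, 8]
j=3: 9>8, skip
j=4: 8≤8, i=1, swap(1,4) ⇒ [8, 8, 9, 9, 9, 9, 8, 9, 9, 9, 8, 9, 8]
j=5: 9>8, skip
j=6: 8≤8, i=2, swap(2,6) ⇒ [8, 8, 8, 9, 9, 9, 9, 9, 9, 9, 8, 9, 8]
j=7: 9>8, skip
j=8: 9>8, skip
j=9: 9>8, skip
j=10: 8≤8, i=3, swap(3,10) ⇒ [8, 8, 8, 8, 9, 9, 9, 9, 9, 9, 9, 9, 8]
j=11: 9>8, skip
swap(4,12) ⇒ [8, 8, 8, 8, 8, 9, 9, 9, 9, 9, 9, 9, 9]; return 4

[8, 8, 8, 8, 8, 9, 9, 9, 9, 9, 9, 9, 9]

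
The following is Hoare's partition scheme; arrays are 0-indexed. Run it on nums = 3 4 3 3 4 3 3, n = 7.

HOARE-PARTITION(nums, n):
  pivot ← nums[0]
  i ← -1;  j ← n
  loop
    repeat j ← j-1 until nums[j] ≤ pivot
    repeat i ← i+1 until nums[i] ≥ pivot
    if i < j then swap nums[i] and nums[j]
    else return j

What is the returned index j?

2

pivot=3
j stops at 6 (3), i stops at 0 (3); swap ⇒ 3 4 3 3 4 3 3
j stops at 5 (3), i stops at 1 (4); swap ⇒ 3 3 3 3 4 4 3
j stops at 3 (3), i stops at 2 (3); swap ⇒ 3 3 3 3 4 4 3
j stops at 2, i stops at 3; i≥j ⇒ return 2. nums=3 3 3 3 4 4 3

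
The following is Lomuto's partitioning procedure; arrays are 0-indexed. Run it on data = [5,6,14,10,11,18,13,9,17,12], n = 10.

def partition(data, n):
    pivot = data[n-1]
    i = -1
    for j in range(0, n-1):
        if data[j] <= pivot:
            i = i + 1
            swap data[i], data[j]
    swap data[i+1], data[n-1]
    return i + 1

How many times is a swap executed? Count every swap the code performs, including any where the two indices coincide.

6

pivot=12, i=-1
j=0: 5≤12, i=0, swap(0,0) ⇒ [5,6,14,10,11,18,13,9,17,12]
j=1: 6≤12, i=1, swap(1,1) ⇒ [5,6,14,10,11,18,13,9,17,12]
j=2: 14>12, skip
j=3: 10≤12, i=2, swap(2,3) ⇒ [5,6,10,14,11,18,13,9,17,12]
j=4: 11≤12, i=3, swap(3,4) ⇒ [5,6,10,11,14,18,13,9,17,12]
j=5: 18>12, skip
j=6: 13>12, skip
j=7: 9≤12, i=4, swap(4,7) ⇒ [5,6,10,11,9,18,13,14,17,12]
j=8: 17>12, skip
swap(5,9) ⇒ [5,6,10,11,9,12,13,14,17,18]; return 5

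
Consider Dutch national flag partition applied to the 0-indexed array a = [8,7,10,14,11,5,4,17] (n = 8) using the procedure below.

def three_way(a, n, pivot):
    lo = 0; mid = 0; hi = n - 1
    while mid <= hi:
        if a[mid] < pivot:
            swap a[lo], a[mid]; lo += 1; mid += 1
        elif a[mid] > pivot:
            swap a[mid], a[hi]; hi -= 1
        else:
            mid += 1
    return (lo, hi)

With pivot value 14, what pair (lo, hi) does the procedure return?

(6, 6)

lo=0 mid=0 hi=7
8<14: swap(0,0), lo=1 mid=1 ⇒ [8,7,10,14,11,5,4,17]
7<14: swap(1,1), lo=2 mid=2 ⇒ [8,7,10,14,11,5,4,17]
10<14: swap(2,2), lo=3 mid=3 ⇒ [8,7,10,14,11,5,4,17]
14=14: mid=4
11<14: swap(3,4), lo=4 mid=5 ⇒ [8,7,10,11,14,5,4,17]
5<14: swap(4,5), lo=5 mid=6 ⇒ [8,7,10,11,5,14,4,17]
4<14: swap(5,6), lo=6 mid=7 ⇒ [8,7,10,11,5,4,14,17]
17>14: swap(7,7), hi=6 ⇒ [8,7,10,11,5,4,14,17]
done. lo=6 hi=6; a=[8,7,10,11,5,4,14,17]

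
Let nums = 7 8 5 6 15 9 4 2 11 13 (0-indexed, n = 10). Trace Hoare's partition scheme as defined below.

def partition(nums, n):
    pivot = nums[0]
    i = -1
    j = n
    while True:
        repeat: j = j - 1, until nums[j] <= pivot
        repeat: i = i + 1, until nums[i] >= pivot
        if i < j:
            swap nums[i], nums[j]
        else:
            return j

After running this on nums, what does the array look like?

pivot=7
j stops at 7 (2), i stops at 0 (7); swap ⇒ 2 8 5 6 15 9 4 7 11 13
j stops at 6 (4), i stops at 1 (8); swap ⇒ 2 4 5 6 15 9 8 7 11 13
j stops at 3, i stops at 4; i≥j ⇒ return 3. nums=2 4 5 6 15 9 8 7 11 13

2 4 5 6 15 9 8 7 11 13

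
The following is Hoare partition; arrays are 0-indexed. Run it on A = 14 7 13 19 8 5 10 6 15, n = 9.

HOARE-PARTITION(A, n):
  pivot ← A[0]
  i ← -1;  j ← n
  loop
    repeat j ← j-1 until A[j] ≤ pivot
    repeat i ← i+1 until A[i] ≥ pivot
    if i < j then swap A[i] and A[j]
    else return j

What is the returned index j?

5

pivot=14
j stops at 7 (6), i stops at 0 (14); swap ⇒ 6 7 13 19 8 5 10 14 15
j stops at 6 (10), i stops at 3 (19); swap ⇒ 6 7 13 10 8 5 19 14 15
j stops at 5, i stops at 6; i≥j ⇒ return 5. A=6 7 13 10 8 5 19 14 15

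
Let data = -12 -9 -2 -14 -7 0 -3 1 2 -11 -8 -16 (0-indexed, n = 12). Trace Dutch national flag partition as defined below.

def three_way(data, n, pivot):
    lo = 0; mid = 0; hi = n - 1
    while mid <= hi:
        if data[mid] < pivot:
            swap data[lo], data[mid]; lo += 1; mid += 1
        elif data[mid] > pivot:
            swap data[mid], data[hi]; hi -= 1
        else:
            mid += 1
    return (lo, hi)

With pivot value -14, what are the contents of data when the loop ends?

pivot = -14; lo=0, mid=0, hi=11
data[mid]=-12>-14: swap data[0],data[11]; hi=10 → -16 -9 -2 -14 -7 0 -3 1 2 -11 -8 -12
data[mid]=-16<-14: swap data[0],data[0]; lo=1,mid=1 → -16 -9 -2 -14 -7 0 -3 1 2 -11 -8 -12
data[mid]=-9>-14: swap data[1],data[10]; hi=9 → -16 -8 -2 -14 -7 0 -3 1 2 -11 -9 -12
data[mid]=-8>-14: swap data[1],data[9]; hi=8 → -16 -11 -2 -14 -7 0 -3 1 2 -8 -9 -12
data[mid]=-11>-14: swap data[1],data[8]; hi=7 → -16 2 -2 -14 -7 0 -3 1 -11 -8 -9 -12
data[mid]=2>-14: swap data[1],data[7]; hi=6 → -16 1 -2 -14 -7 0 -3 2 -11 -8 -9 -12
data[mid]=1>-14: swap data[1],data[6]; hi=5 → -16 -3 -2 -14 -7 0 1 2 -11 -8 -9 -12
data[mid]=-3>-14: swap data[1],data[5]; hi=4 → -16 0 -2 -14 -7 -3 1 2 -11 -8 -9 -12
data[mid]=0>-14: swap data[1],data[4]; hi=3 → -16 -7 -2 -14 0 -3 1 2 -11 -8 -9 -12
data[mid]=-7>-14: swap data[1],data[3]; hi=2 → -16 -14 -2 -7 0 -3 1 2 -11 -8 -9 -12
data[mid]=-14=-14: mid=2
data[mid]=-2>-14: swap data[2],data[2]; hi=1 → -16 -14 -2 -7 0 -3 1 2 -11 -8 -9 -12
end: lo=1, hi=1; data = -16 -14 -2 -7 0 -3 1 2 -11 -8 -9 -12

-16 -14 -2 -7 0 -3 1 2 -11 -8 -9 -12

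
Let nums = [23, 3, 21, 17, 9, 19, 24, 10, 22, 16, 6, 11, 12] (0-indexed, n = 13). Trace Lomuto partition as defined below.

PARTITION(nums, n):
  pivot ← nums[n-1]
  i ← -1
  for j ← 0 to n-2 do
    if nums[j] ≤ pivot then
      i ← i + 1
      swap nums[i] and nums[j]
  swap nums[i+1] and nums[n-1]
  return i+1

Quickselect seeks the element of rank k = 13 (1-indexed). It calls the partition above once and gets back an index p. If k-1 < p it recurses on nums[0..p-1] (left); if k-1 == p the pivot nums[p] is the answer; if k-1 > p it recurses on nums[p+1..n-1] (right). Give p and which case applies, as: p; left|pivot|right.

pivot = nums[12] = 12; i = -1
j=0: nums[0]=23 > 12 → no swap
j=1: nums[1]=3 ≤ 12 → i=0, swap nums[0],nums[1] → [3, 23, 21, 17, 9, 19, 24, 10, 22, 16, 6, 11, 12]
j=2: nums[2]=21 > 12 → no swap
j=3: nums[3]=17 > 12 → no swap
j=4: nums[4]=9 ≤ 12 → i=1, swap nums[1],nums[4] → [3, 9, 21, 17, 23, 19, 24, 10, 22, 16, 6, 11, 12]
j=5: nums[5]=19 > 12 → no swap
j=6: nums[6]=24 > 12 → no swap
j=7: nums[7]=10 ≤ 12 → i=2, swap nums[2],nums[7] → [3, 9, 10, 17, 23, 19, 24, 21, 22, 16, 6, 11, 12]
j=8: nums[8]=22 > 12 → no swap
j=9: nums[9]=16 > 12 → no swap
j=10: nums[10]=6 ≤ 12 → i=3, swap nums[3],nums[10] → [3, 9, 10, 6, 23, 19, 24, 21, 22, 16, 17, 11, 12]
j=11: nums[11]=11 ≤ 12 → i=4, swap nums[4],nums[11] → [3, 9, 10, 6, 11, 19, 24, 21, 22, 16, 17, 23, 12]
final swap nums[5],nums[12] → [3, 9, 10, 6, 11, 12, 24, 21, 22, 16, 17, 23, 19]; return 5
p = 5; k-1 = 12 > 5 ⇒ right

5; right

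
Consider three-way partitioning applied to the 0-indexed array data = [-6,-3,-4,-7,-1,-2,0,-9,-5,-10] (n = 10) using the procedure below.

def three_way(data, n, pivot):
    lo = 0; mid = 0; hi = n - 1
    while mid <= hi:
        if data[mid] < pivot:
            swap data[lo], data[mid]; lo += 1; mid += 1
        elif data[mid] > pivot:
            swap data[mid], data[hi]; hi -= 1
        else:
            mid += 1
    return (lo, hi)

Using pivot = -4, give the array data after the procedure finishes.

[-6,-10,-7,-5,-9,-4,0,-2,-1,-3]

pivot = -4; lo=0, mid=0, hi=9
data[mid]=-6<-4: swap data[0],data[0]; lo=1,mid=1 → [-6,-3,-4,-7,-1,-2,0,-9,-5,-10]
data[mid]=-3>-4: swap data[1],data[9]; hi=8 → [-6,-10,-4,-7,-1,-2,0,-9,-5,-3]
data[mid]=-10<-4: swap data[1],data[1]; lo=2,mid=2 → [-6,-10,-4,-7,-1,-2,0,-9,-5,-3]
data[mid]=-4=-4: mid=3
data[mid]=-7<-4: swap data[2],data[3]; lo=3,mid=4 → [-6,-10,-7,-4,-1,-2,0,-9,-5,-3]
data[mid]=-1>-4: swap data[4],data[8]; hi=7 → [-6,-10,-7,-4,-5,-2,0,-9,-1,-3]
data[mid]=-5<-4: swap data[3],data[4]; lo=4,mid=5 → [-6,-10,-7,-5,-4,-2,0,-9,-1,-3]
data[mid]=-2>-4: swap data[5],data[7]; hi=6 → [-6,-10,-7,-5,-4,-9,0,-2,-1,-3]
data[mid]=-9<-4: swap data[4],data[5]; lo=5,mid=6 → [-6,-10,-7,-5,-9,-4,0,-2,-1,-3]
data[mid]=0>-4: swap data[6],data[6]; hi=5 → [-6,-10,-7,-5,-9,-4,0,-2,-1,-3]
end: lo=5, hi=5; data = [-6,-10,-7,-5,-9,-4,0,-2,-1,-3]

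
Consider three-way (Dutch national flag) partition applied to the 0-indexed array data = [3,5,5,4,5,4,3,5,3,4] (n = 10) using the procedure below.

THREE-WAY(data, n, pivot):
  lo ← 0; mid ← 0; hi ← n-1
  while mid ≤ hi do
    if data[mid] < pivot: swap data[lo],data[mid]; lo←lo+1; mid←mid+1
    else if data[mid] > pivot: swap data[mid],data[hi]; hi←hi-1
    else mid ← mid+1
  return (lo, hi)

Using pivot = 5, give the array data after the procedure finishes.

[3,4,4,3,3,4,5,5,5,5]

pivot = 5; lo=0, mid=0, hi=9
data[mid]=3<5: swap data[0],data[0]; lo=1,mid=1 → [3,5,5,4,5,4,3,5,3,4]
data[mid]=5=5: mid=2
data[mid]=5=5: mid=3
data[mid]=4<5: swap data[1],data[3]; lo=2,mid=4 → [3,4,5,5,5,4,3,5,3,4]
data[mid]=5=5: mid=5
data[mid]=4<5: swap data[2],data[5]; lo=3,mid=6 → [3,4,4,5,5,5,3,5,3,4]
data[mid]=3<5: swap data[3],data[6]; lo=4,mid=7 → [3,4,4,3,5,5,5,5,3,4]
data[mid]=5=5: mid=8
data[mid]=3<5: swap data[4],data[8]; lo=5,mid=9 → [3,4,4,3,3,5,5,5,5,4]
data[mid]=4<5: swap data[5],data[9]; lo=6,mid=10 → [3,4,4,3,3,4,5,5,5,5]
end: lo=6, hi=9; data = [3,4,4,3,3,4,5,5,5,5]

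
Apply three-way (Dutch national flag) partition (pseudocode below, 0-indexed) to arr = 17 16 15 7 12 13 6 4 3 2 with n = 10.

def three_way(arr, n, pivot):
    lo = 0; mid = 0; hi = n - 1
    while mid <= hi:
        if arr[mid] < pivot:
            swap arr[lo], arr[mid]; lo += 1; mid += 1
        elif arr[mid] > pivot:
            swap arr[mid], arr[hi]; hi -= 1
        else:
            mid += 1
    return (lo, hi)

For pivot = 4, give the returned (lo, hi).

(2, 2)

pivot = 4; lo=0, mid=0, hi=9
arr[mid]=17>4: swap arr[0],arr[9]; hi=8 → 2 16 15 7 12 13 6 4 3 17
arr[mid]=2<4: swap arr[0],arr[0]; lo=1,mid=1 → 2 16 15 7 12 13 6 4 3 17
arr[mid]=16>4: swap arr[1],arr[8]; hi=7 → 2 3 15 7 12 13 6 4 16 17
arr[mid]=3<4: swap arr[1],arr[1]; lo=2,mid=2 → 2 3 15 7 12 13 6 4 16 17
arr[mid]=15>4: swap arr[2],arr[7]; hi=6 → 2 3 4 7 12 13 6 15 16 17
arr[mid]=4=4: mid=3
arr[mid]=7>4: swap arr[3],arr[6]; hi=5 → 2 3 4 6 12 13 7 15 16 17
arr[mid]=6>4: swap arr[3],arr[5]; hi=4 → 2 3 4 13 12 6 7 15 16 17
arr[mid]=13>4: swap arr[3],arr[4]; hi=3 → 2 3 4 12 13 6 7 15 16 17
arr[mid]=12>4: swap arr[3],arr[3]; hi=2 → 2 3 4 12 13 6 7 15 16 17
end: lo=2, hi=2; arr = 2 3 4 12 13 6 7 15 16 17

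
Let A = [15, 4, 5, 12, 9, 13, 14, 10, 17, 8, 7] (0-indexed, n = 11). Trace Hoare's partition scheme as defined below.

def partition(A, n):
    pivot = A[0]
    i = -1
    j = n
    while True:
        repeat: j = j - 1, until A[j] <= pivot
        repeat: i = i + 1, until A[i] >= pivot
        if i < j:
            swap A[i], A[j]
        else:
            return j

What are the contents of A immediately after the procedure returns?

pivot=15
j stops at 10 (7), i stops at 0 (15); swap ⇒ [7, 4, 5, 12, 9, 13, 14, 10, 17, 8, 15]
j stops at 9 (8), i stops at 8 (17); swap ⇒ [7, 4, 5, 12, 9, 13, 14, 10, 8, 17, 15]
j stops at 8, i stops at 9; i≥j ⇒ return 8. A=[7, 4, 5, 12, 9, 13, 14, 10, 8, 17, 15]

[7, 4, 5, 12, 9, 13, 14, 10, 8, 17, 15]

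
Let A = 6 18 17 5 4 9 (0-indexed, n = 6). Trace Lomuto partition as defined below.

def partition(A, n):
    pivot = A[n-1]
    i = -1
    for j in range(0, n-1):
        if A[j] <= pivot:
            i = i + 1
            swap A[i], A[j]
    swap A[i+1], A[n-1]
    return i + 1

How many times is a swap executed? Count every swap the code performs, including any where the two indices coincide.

4

pivot=9, i=-1
j=0: 6≤9, i=0, swap(0,0) ⇒ 6 18 17 5 4 9
j=1: 18>9, skip
j=2: 17>9, skip
j=3: 5≤9, i=1, swap(1,3) ⇒ 6 5 17 18 4 9
j=4: 4≤9, i=2, swap(2,4) ⇒ 6 5 4 18 17 9
swap(3,5) ⇒ 6 5 4 9 17 18; return 3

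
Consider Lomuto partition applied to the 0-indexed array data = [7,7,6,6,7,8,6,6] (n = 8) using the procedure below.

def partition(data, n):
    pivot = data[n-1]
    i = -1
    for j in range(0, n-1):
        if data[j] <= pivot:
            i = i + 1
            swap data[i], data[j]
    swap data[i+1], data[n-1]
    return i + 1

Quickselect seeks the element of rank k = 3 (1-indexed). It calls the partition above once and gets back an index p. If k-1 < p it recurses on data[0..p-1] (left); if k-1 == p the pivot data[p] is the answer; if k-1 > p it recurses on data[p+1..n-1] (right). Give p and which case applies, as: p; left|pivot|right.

3; left

pivot = data[7] = 6; i = -1
j=0: data[0]=7 > 6 → no swap
j=1: data[1]=7 > 6 → no swap
j=2: data[2]=6 ≤ 6 → i=0, swap data[0],data[2] → [6,7,7,6,7,8,6,6]
j=3: data[3]=6 ≤ 6 → i=1, swap data[1],data[3] → [6,6,7,7,7,8,6,6]
j=4: data[4]=7 > 6 → no swap
j=5: data[5]=8 > 6 → no swap
j=6: data[6]=6 ≤ 6 → i=2, swap data[2],data[6] → [6,6,6,7,7,8,7,6]
final swap data[3],data[7] → [6,6,6,6,7,8,7,7]; return 3
p = 3; k-1 = 2 < 3 ⇒ left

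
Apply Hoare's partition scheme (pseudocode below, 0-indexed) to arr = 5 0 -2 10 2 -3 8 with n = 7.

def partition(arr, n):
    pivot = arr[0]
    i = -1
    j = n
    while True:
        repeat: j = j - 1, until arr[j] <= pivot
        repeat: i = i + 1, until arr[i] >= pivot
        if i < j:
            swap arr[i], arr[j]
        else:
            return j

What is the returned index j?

pivot=5
j stops at 5 (-3), i stops at 0 (5); swap ⇒ -3 0 -2 10 2 5 8
j stops at 4 (2), i stops at 3 (10); swap ⇒ -3 0 -2 2 10 5 8
j stops at 3, i stops at 4; i≥j ⇒ return 3. arr=-3 0 -2 2 10 5 8

3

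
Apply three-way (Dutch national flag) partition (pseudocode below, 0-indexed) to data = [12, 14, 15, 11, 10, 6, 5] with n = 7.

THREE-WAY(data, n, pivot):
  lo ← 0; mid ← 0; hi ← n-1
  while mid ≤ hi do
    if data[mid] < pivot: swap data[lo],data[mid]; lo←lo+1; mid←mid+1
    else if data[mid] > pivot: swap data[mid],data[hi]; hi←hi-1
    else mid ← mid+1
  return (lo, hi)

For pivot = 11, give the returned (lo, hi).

(3, 3)

pivot = 11; lo=0, mid=0, hi=6
data[mid]=12>11: swap data[0],data[6]; hi=5 → [5, 14, 15, 11, 10, 6, 12]
data[mid]=5<11: swap data[0],data[0]; lo=1,mid=1 → [5, 14, 15, 11, 10, 6, 12]
data[mid]=14>11: swap data[1],data[5]; hi=4 → [5, 6, 15, 11, 10, 14, 12]
data[mid]=6<11: swap data[1],data[1]; lo=2,mid=2 → [5, 6, 15, 11, 10, 14, 12]
data[mid]=15>11: swap data[2],data[4]; hi=3 → [5, 6, 10, 11, 15, 14, 12]
data[mid]=10<11: swap data[2],data[2]; lo=3,mid=3 → [5, 6, 10, 11, 15, 14, 12]
data[mid]=11=11: mid=4
end: lo=3, hi=3; data = [5, 6, 10, 11, 15, 14, 12]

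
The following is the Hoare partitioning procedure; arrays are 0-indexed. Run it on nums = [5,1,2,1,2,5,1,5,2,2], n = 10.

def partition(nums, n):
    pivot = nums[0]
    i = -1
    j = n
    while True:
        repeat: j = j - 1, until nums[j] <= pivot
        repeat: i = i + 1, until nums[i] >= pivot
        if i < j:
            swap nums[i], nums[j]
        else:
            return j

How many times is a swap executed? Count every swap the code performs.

2

pivot = nums[0] = 5; i = -1, j = 10
j→9 (nums[9]=2≤5), i→0 (nums[0]=5≥5); i<j, swap → [2,1,2,1,2,5,1,5,2,5]
j→8 (nums[8]=2≤5), i→5 (nums[5]=5≥5); i<j, swap → [2,1,2,1,2,2,1,5,5,5]
j→7, i→7; i≥j, return j=7. nums = [2,1,2,1,2,2,1,5,5,5]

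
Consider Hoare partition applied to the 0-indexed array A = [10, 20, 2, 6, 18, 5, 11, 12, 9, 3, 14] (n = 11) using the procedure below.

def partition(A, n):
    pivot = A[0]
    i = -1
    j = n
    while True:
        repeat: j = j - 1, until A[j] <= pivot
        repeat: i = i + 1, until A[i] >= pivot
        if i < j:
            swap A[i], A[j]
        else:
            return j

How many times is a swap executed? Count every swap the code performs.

pivot = A[0] = 10; i = -1, j = 11
j→9 (A[9]=3≤10), i→0 (A[0]=10≥10); i<j, swap → [3, 20, 2, 6, 18, 5, 11, 12, 9, 10, 14]
j→8 (A[8]=9≤10), i→1 (A[1]=20≥10); i<j, swap → [3, 9, 2, 6, 18, 5, 11, 12, 20, 10, 14]
j→5 (A[5]=5≤10), i→4 (A[4]=18≥10); i<j, swap → [3, 9, 2, 6, 5, 18, 11, 12, 20, 10, 14]
j→4, i→5; i≥j, return j=4. A = [3, 9, 2, 6, 5, 18, 11, 12, 20, 10, 14]

3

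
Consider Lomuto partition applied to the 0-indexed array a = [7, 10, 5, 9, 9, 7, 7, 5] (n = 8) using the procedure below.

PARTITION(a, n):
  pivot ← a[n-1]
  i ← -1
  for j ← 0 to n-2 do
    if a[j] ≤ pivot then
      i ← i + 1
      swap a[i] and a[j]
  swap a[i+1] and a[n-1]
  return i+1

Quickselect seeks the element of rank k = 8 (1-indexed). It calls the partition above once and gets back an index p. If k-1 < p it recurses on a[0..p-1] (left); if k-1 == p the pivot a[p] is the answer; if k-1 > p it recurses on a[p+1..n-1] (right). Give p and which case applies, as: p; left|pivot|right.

1; right

pivot=5, i=-1
j=0: 7>5, skip
j=1: 10>5, skip
j=2: 5≤5, i=0, swap(0,2) ⇒ [5, 10, 7, 9, 9, 7, 7, 5]
j=3: 9>5, skip
j=4: 9>5, skip
j=5: 7>5, skip
j=6: 7>5, skip
swap(1,7) ⇒ [5, 5, 7, 9, 9, 7, 7, 10]; return 1
p = 1; k-1 = 7 > 1 ⇒ right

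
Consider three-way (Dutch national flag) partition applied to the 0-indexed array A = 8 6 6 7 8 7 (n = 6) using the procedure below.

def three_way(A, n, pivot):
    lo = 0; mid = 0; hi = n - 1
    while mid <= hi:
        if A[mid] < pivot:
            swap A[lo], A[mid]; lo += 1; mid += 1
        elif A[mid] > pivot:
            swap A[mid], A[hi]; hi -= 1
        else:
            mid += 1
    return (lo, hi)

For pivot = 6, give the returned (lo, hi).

(0, 1)

pivot = 6; lo=0, mid=0, hi=5
A[mid]=8>6: swap A[0],A[5]; hi=4 → 7 6 6 7 8 8
A[mid]=7>6: swap A[0],A[4]; hi=3 → 8 6 6 7 7 8
A[mid]=8>6: swap A[0],A[3]; hi=2 → 7 6 6 8 7 8
A[mid]=7>6: swap A[0],A[2]; hi=1 → 6 6 7 8 7 8
A[mid]=6=6: mid=1
A[mid]=6=6: mid=2
end: lo=0, hi=1; A = 6 6 7 8 7 8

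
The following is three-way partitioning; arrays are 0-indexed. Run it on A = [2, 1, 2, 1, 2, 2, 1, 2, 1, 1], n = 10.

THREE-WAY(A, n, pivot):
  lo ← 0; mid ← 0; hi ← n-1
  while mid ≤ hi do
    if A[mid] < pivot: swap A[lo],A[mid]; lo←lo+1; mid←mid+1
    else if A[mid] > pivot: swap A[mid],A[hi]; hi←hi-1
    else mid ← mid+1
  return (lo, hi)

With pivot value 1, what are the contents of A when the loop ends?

pivot = 1; lo=0, mid=0, hi=9
A[mid]=2>1: swap A[0],A[9]; hi=8 → [1, 1, 2, 1, 2, 2, 1, 2, 1, 2]
A[mid]=1=1: mid=1
A[mid]=1=1: mid=2
A[mid]=2>1: swap A[2],A[8]; hi=7 → [1, 1, 1, 1, 2, 2, 1, 2, 2, 2]
A[mid]=1=1: mid=3
A[mid]=1=1: mid=4
A[mid]=2>1: swap A[4],A[7]; hi=6 → [1, 1, 1, 1, 2, 2, 1, 2, 2, 2]
A[mid]=2>1: swap A[4],A[6]; hi=5 → [1, 1, 1, 1, 1, 2, 2, 2, 2, 2]
A[mid]=1=1: mid=5
A[mid]=2>1: swap A[5],A[5]; hi=4 → [1, 1, 1, 1, 1, 2, 2, 2, 2, 2]
end: lo=0, hi=4; A = [1, 1, 1, 1, 1, 2, 2, 2, 2, 2]

[1, 1, 1, 1, 1, 2, 2, 2, 2, 2]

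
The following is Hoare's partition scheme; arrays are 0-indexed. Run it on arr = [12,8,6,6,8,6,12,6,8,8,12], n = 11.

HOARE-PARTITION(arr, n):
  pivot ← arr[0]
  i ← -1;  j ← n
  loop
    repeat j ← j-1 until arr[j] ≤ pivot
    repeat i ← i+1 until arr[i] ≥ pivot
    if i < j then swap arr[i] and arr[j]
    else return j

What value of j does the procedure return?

pivot=12
j stops at 10 (12), i stops at 0 (12); swap ⇒ [12,8,6,6,8,6,12,6,8,8,12]
j stops at 9 (8), i stops at 6 (12); swap ⇒ [12,8,6,6,8,6,8,6,8,12,12]
j stops at 8, i stops at 9; i≥j ⇒ return 8. arr=[12,8,6,6,8,6,8,6,8,12,12]

8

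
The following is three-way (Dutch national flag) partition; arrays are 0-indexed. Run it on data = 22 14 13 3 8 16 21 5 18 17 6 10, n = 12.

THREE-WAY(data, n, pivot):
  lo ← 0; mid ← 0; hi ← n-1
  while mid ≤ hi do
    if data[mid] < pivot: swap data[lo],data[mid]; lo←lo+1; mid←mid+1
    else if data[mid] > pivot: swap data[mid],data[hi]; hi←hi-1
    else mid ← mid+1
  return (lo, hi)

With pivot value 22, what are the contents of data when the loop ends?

lo=0 mid=0 hi=11
22=22: mid=1
14<22: swap(0,1), lo=1 mid=2 ⇒ 14 22 13 3 8 16 21 5 18 17 6 10
13<22: swap(1,2), lo=2 mid=3 ⇒ 14 13 22 3 8 16 21 5 18 17 6 10
3<22: swap(2,3), lo=3 mid=4 ⇒ 14 13 3 22 8 16 21 5 18 17 6 10
8<22: swap(3,4), lo=4 mid=5 ⇒ 14 13 3 8 22 16 21 5 18 17 6 10
16<22: swap(4,5), lo=5 mid=6 ⇒ 14 13 3 8 16 22 21 5 18 17 6 10
21<22: swap(5,6), lo=6 mid=7 ⇒ 14 13 3 8 16 21 22 5 18 17 6 10
5<22: swap(6,7), lo=7 mid=8 ⇒ 14 13 3 8 16 21 5 22 18 17 6 10
18<22: swap(7,8), lo=8 mid=9 ⇒ 14 13 3 8 16 21 5 18 22 17 6 10
17<22: swap(8,9), lo=9 mid=10 ⇒ 14 13 3 8 16 21 5 18 17 22 6 10
6<22: swap(9,10), lo=10 mid=11 ⇒ 14 13 3 8 16 21 5 18 17 6 22 10
10<22: swap(10,11), lo=11 mid=12 ⇒ 14 13 3 8 16 21 5 18 17 6 10 22
done. lo=11 hi=11; data=14 13 3 8 16 21 5 18 17 6 10 22

14 13 3 8 16 21 5 18 17 6 10 22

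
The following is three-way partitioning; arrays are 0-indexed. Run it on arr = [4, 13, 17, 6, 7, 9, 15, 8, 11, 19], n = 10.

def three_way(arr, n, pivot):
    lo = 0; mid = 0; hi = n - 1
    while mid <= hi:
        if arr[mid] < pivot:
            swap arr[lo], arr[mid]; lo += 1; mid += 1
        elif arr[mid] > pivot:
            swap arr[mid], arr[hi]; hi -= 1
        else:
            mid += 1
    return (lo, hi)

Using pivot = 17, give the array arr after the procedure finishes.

pivot = 17; lo=0, mid=0, hi=9
arr[mid]=4<17: swap arr[0],arr[0]; lo=1,mid=1 → [4, 13, 17, 6, 7, 9, 15, 8, 11, 19]
arr[mid]=13<17: swap arr[1],arr[1]; lo=2,mid=2 → [4, 13, 17, 6, 7, 9, 15, 8, 11, 19]
arr[mid]=17=17: mid=3
arr[mid]=6<17: swap arr[2],arr[3]; lo=3,mid=4 → [4, 13, 6, 17, 7, 9, 15, 8, 11, 19]
arr[mid]=7<17: swap arr[3],arr[4]; lo=4,mid=5 → [4, 13, 6, 7, 17, 9, 15, 8, 11, 19]
arr[mid]=9<17: swap arr[4],arr[5]; lo=5,mid=6 → [4, 13, 6, 7, 9, 17, 15, 8, 11, 19]
arr[mid]=15<17: swap arr[5],arr[6]; lo=6,mid=7 → [4, 13, 6, 7, 9, 15, 17, 8, 11, 19]
arr[mid]=8<17: swap arr[6],arr[7]; lo=7,mid=8 → [4, 13, 6, 7, 9, 15, 8, 17, 11, 19]
arr[mid]=11<17: swap arr[7],arr[8]; lo=8,mid=9 → [4, 13, 6, 7, 9, 15, 8, 11, 17, 19]
arr[mid]=19>17: swap arr[9],arr[9]; hi=8 → [4, 13, 6, 7, 9, 15, 8, 11, 17, 19]
end: lo=8, hi=8; arr = [4, 13, 6, 7, 9, 15, 8, 11, 17, 19]

[4, 13, 6, 7, 9, 15, 8, 11, 17, 19]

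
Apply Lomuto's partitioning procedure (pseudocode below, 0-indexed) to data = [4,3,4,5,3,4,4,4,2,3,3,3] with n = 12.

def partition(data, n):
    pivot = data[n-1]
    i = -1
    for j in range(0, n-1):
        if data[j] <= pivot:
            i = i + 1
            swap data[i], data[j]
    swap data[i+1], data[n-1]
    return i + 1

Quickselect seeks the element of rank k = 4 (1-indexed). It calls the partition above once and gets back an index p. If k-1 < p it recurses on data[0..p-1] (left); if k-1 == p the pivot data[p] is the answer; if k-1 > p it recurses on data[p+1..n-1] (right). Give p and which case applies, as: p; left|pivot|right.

pivot=3, i=-1
j=0: 4>3, skip
j=1: 3≤3, i=0, swap(0,1) ⇒ [3,4,4,5,3,4,4,4,2,3,3,3]
j=2: 4>3, skip
j=3: 5>3, skip
j=4: 3≤3, i=1, swap(1,4) ⇒ [3,3,4,5,4,4,4,4,2,3,3,3]
j=5: 4>3, skip
j=6: 4>3, skip
j=7: 4>3, skip
j=8: 2≤3, i=2, swap(2,8) ⇒ [3,3,2,5,4,4,4,4,4,3,3,3]
j=9: 3≤3, i=3, swap(3,9) ⇒ [3,3,2,3,4,4,4,4,4,5,3,3]
j=10: 3≤3, i=4, swap(4,10) ⇒ [3,3,2,3,3,4,4,4,4,5,4,3]
swap(5,11) ⇒ [3,3,2,3,3,3,4,4,4,5,4,4]; return 5
p = 5; k-1 = 3 < 5 ⇒ left

5; left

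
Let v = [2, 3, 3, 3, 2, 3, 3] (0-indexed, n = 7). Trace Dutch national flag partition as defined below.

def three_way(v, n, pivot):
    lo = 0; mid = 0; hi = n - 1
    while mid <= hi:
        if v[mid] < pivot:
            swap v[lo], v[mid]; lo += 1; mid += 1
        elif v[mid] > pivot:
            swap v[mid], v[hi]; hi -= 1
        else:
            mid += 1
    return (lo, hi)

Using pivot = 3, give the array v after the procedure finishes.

pivot = 3; lo=0, mid=0, hi=6
v[mid]=2<3: swap v[0],v[0]; lo=1,mid=1 → [2, 3, 3, 3, 2, 3, 3]
v[mid]=3=3: mid=2
v[mid]=3=3: mid=3
v[mid]=3=3: mid=4
v[mid]=2<3: swap v[1],v[4]; lo=2,mid=5 → [2, 2, 3, 3, 3, 3, 3]
v[mid]=3=3: mid=6
v[mid]=3=3: mid=7
end: lo=2, hi=6; v = [2, 2, 3, 3, 3, 3, 3]

[2, 2, 3, 3, 3, 3, 3]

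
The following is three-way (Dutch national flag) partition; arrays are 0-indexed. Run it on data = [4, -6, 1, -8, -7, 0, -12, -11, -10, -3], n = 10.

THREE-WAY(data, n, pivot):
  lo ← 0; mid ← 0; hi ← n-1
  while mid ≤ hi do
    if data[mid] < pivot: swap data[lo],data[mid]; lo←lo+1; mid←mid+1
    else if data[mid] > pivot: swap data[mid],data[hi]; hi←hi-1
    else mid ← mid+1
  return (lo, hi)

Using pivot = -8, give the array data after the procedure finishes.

lo=0 mid=0 hi=9
4>-8: swap(0,9), hi=8 ⇒ [-3, -6, 1, -8, -7, 0, -12, -11, -10, 4]
-3>-8: swap(0,8), hi=7 ⇒ [-10, -6, 1, -8, -7, 0, -12, -11, -3, 4]
-10<-8: swap(0,0), lo=1 mid=1 ⇒ [-10, -6, 1, -8, -7, 0, -12, -11, -3, 4]
-6>-8: swap(1,7), hi=6 ⇒ [-10, -11, 1, -8, -7, 0, -12, -6, -3, 4]
-11<-8: swap(1,1), lo=2 mid=2 ⇒ [-10, -11, 1, -8, -7, 0, -12, -6, -3, 4]
1>-8: swap(2,6), hi=5 ⇒ [-10, -11, -12, -8, -7, 0, 1, -6, -3, 4]
-12<-8: swap(2,2), lo=3 mid=3 ⇒ [-10, -11, -12, -8, -7, 0, 1, -6, -3, 4]
-8=-8: mid=4
-7>-8: swap(4,5), hi=4 ⇒ [-10, -11, -12, -8, 0, -7, 1, -6, -3, 4]
0>-8: swap(4,4), hi=3 ⇒ [-10, -11, -12, -8, 0, -7, 1, -6, -3, 4]
done. lo=3 hi=3; data=[-10, -11, -12, -8, 0, -7, 1, -6, -3, 4]

[-10, -11, -12, -8, 0, -7, 1, -6, -3, 4]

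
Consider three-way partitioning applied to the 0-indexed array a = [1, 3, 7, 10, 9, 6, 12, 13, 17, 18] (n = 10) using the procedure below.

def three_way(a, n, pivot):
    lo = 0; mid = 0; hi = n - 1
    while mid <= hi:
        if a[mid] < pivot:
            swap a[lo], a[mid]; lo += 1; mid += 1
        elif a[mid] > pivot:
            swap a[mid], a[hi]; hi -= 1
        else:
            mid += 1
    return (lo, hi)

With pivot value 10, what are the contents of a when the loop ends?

lo=0 mid=0 hi=9
1<10: swap(0,0), lo=1 mid=1 ⇒ [1, 3, 7, 10, 9, 6, 12, 13, 17, 18]
3<10: swap(1,1), lo=2 mid=2 ⇒ [1, 3, 7, 10, 9, 6, 12, 13, 17, 18]
7<10: swap(2,2), lo=3 mid=3 ⇒ [1, 3, 7, 10, 9, 6, 12, 13, 17, 18]
10=10: mid=4
9<10: swap(3,4), lo=4 mid=5 ⇒ [1, 3, 7, 9, 10, 6, 12, 13, 17, 18]
6<10: swap(4,5), lo=5 mid=6 ⇒ [1, 3, 7, 9, 6, 10, 12, 13, 17, 18]
12>10: swap(6,9), hi=8 ⇒ [1, 3, 7, 9, 6, 10, 18, 13, 17, 12]
18>10: swap(6,8), hi=7 ⇒ [1, 3, 7, 9, 6, 10, 17, 13, 18, 12]
17>10: swap(6,7), hi=6 ⇒ [1, 3, 7, 9, 6, 10, 13, 17, 18, 12]
13>10: swap(6,6), hi=5 ⇒ [1, 3, 7, 9, 6, 10, 13, 17, 18, 12]
done. lo=5 hi=5; a=[1, 3, 7, 9, 6, 10, 13, 17, 18, 12]

[1, 3, 7, 9, 6, 10, 13, 17, 18, 12]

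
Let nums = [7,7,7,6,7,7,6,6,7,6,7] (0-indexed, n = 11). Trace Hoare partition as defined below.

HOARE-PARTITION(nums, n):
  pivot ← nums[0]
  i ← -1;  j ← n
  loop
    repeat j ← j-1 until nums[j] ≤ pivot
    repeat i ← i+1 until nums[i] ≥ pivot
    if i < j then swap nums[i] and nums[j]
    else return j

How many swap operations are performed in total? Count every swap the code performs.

pivot = nums[0] = 7; i = -1, j = 11
j→10 (nums[10]=7≤7), i→0 (nums[0]=7≥7); i<j, swap → [7,7,7,6,7,7,6,6,7,6,7]
j→9 (nums[9]=6≤7), i→1 (nums[1]=7≥7); i<j, swap → [7,6,7,6,7,7,6,6,7,7,7]
j→8 (nums[8]=7≤7), i→2 (nums[2]=7≥7); i<j, swap → [7,6,7,6,7,7,6,6,7,7,7]
j→7 (nums[7]=6≤7), i→4 (nums[4]=7≥7); i<j, swap → [7,6,7,6,6,7,6,7,7,7,7]
j→6 (nums[6]=6≤7), i→5 (nums[5]=7≥7); i<j, swap → [7,6,7,6,6,6,7,7,7,7,7]
j→5, i→6; i≥j, return j=5. nums = [7,6,7,6,6,6,7,7,7,7,7]

5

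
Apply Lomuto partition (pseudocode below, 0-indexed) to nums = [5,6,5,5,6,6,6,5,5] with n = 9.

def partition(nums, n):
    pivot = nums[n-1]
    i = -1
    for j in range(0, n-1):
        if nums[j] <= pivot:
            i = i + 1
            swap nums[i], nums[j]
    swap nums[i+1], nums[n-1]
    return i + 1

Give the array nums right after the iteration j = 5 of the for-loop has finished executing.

[5,5,5,6,6,6,6,5,5]

pivot=5, i=-1
j=0: 5≤5, i=0, swap(0,0) ⇒ [5,6,5,5,6,6,6,5,5]
j=1: 6>5, skip
j=2: 5≤5, i=1, swap(1,2) ⇒ [5,5,6,5,6,6,6,5,5]
j=3: 5≤5, i=2, swap(2,3) ⇒ [5,5,5,6,6,6,6,5,5]
j=4: 6>5, skip
j=5: 6>5, skip
(after j=5) nums = [5,5,5,6,6,6,6,5,5]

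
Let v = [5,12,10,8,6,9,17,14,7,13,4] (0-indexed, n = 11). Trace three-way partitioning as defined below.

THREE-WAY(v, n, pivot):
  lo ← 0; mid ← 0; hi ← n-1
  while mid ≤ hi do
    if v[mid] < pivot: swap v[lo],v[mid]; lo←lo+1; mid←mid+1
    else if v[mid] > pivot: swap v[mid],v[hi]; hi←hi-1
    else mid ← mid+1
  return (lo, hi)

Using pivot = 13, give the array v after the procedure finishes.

[5,12,10,8,6,9,4,7,13,14,17]

lo=0 mid=0 hi=10
5<13: swap(0,0), lo=1 mid=1 ⇒ [5,12,10,8,6,9,17,14,7,13,4]
12<13: swap(1,1), lo=2 mid=2 ⇒ [5,12,10,8,6,9,17,14,7,13,4]
10<13: swap(2,2), lo=3 mid=3 ⇒ [5,12,10,8,6,9,17,14,7,13,4]
8<13: swap(3,3), lo=4 mid=4 ⇒ [5,12,10,8,6,9,17,14,7,13,4]
6<13: swap(4,4), lo=5 mid=5 ⇒ [5,12,10,8,6,9,17,14,7,13,4]
9<13: swap(5,5), lo=6 mid=6 ⇒ [5,12,10,8,6,9,17,14,7,13,4]
17>13: swap(6,10), hi=9 ⇒ [5,12,10,8,6,9,4,14,7,13,17]
4<13: swap(6,6), lo=7 mid=7 ⇒ [5,12,10,8,6,9,4,14,7,13,17]
14>13: swap(7,9), hi=8 ⇒ [5,12,10,8,6,9,4,13,7,14,17]
13=13: mid=8
7<13: swap(7,8), lo=8 mid=9 ⇒ [5,12,10,8,6,9,4,7,13,14,17]
done. lo=8 hi=8; v=[5,12,10,8,6,9,4,7,13,14,17]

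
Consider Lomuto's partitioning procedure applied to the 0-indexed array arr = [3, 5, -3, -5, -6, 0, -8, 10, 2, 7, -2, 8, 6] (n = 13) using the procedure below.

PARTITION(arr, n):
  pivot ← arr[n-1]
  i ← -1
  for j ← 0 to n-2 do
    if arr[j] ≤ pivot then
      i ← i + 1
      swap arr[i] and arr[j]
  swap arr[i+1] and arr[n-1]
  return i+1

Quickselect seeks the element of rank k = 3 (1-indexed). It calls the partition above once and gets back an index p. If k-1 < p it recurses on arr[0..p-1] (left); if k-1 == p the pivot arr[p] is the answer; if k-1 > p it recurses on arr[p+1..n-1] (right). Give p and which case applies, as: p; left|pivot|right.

pivot = arr[12] = 6; i = -1
j=0: arr[0]=3 ≤ 6 → i=0, swap arr[0],arr[0] (no change) → [3, 5, -3, -5, -6, 0, -8, 10, 2, 7, -2, 8, 6]
j=1: arr[1]=5 ≤ 6 → i=1, swap arr[1],arr[1] (no change) → [3, 5, -3, -5, -6, 0, -8, 10, 2, 7, -2, 8, 6]
j=2: arr[2]=-3 ≤ 6 → i=2, swap arr[2],arr[2] (no change) → [3, 5, -3, -5, -6, 0, -8, 10, 2, 7, -2, 8, 6]
j=3: arr[3]=-5 ≤ 6 → i=3, swap arr[3],arr[3] (no change) → [3, 5, -3, -5, -6, 0, -8, 10, 2, 7, -2, 8, 6]
j=4: arr[4]=-6 ≤ 6 → i=4, swap arr[4],arr[4] (no change) → [3, 5, -3, -5, -6, 0, -8, 10, 2, 7, -2, 8, 6]
j=5: arr[5]=0 ≤ 6 → i=5, swap arr[5],arr[5] (no change) → [3, 5, -3, -5, -6, 0, -8, 10, 2, 7, -2, 8, 6]
j=6: arr[6]=-8 ≤ 6 → i=6, swap arr[6],arr[6] (no change) → [3, 5, -3, -5, -6, 0, -8, 10, 2, 7, -2, 8, 6]
j=7: arr[7]=10 > 6 → no swap
j=8: arr[8]=2 ≤ 6 → i=7, swap arr[7],arr[8] → [3, 5, -3, -5, -6, 0, -8, 2, 10, 7, -2, 8, 6]
j=9: arr[9]=7 > 6 → no swap
j=10: arr[10]=-2 ≤ 6 → i=8, swap arr[8],arr[10] → [3, 5, -3, -5, -6, 0, -8, 2, -2, 7, 10, 8, 6]
j=11: arr[11]=8 > 6 → no swap
final swap arr[9],arr[12] → [3, 5, -3, -5, -6, 0, -8, 2, -2, 6, 10, 8, 7]; return 9
p = 9; k-1 = 2 < 9 ⇒ left

9; left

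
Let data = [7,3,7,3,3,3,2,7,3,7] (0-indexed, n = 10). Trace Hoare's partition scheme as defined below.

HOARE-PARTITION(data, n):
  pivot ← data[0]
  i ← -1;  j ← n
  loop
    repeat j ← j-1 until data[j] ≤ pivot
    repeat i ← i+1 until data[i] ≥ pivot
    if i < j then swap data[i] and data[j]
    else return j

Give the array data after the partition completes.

pivot = data[0] = 7; i = -1, j = 10
j→9 (data[9]=7≤7), i→0 (data[0]=7≥7); i<j, swap → [7,3,7,3,3,3,2,7,3,7]
j→8 (data[8]=3≤7), i→2 (data[2]=7≥7); i<j, swap → [7,3,3,3,3,3,2,7,7,7]
j→7, i→7; i≥j, return j=7. data = [7,3,3,3,3,3,2,7,7,7]

[7,3,3,3,3,3,2,7,7,7]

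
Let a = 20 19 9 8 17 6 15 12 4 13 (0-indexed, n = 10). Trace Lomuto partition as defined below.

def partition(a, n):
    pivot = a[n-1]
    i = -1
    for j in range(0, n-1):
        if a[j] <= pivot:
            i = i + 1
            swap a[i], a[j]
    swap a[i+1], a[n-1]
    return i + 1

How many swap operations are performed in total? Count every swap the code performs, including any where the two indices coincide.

6

pivot = a[9] = 13; i = -1
j=0: a[0]=20 > 13 → no swap
j=1: a[1]=19 > 13 → no swap
j=2: a[2]=9 ≤ 13 → i=0, swap a[0],a[2] → 9 19 20 8 17 6 15 12 4 13
j=3: a[3]=8 ≤ 13 → i=1, swap a[1],a[3] → 9 8 20 19 17 6 15 12 4 13
j=4: a[4]=17 > 13 → no swap
j=5: a[5]=6 ≤ 13 → i=2, swap a[2],a[5] → 9 8 6 19 17 20 15 12 4 13
j=6: a[6]=15 > 13 → no swap
j=7: a[7]=12 ≤ 13 → i=3, swap a[3],a[7] → 9 8 6 12 17 20 15 19 4 13
j=8: a[8]=4 ≤ 13 → i=4, swap a[4],a[8] → 9 8 6 12 4 20 15 19 17 13
final swap a[5],a[9] → 9 8 6 12 4 13 15 19 17 20; return 5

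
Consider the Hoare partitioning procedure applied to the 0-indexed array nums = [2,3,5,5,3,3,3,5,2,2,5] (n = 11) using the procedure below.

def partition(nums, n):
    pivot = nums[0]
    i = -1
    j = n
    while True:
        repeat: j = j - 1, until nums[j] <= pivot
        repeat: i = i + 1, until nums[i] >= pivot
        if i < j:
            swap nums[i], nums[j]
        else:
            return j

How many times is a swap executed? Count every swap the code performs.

pivot = nums[0] = 2; i = -1, j = 11
j→9 (nums[9]=2≤2), i→0 (nums[0]=2≥2); i<j, swap → [2,3,5,5,3,3,3,5,2,2,5]
j→8 (nums[8]=2≤2), i→1 (nums[1]=3≥2); i<j, swap → [2,2,5,5,3,3,3,5,3,2,5]
j→1, i→2; i≥j, return j=1. nums = [2,2,5,5,3,3,3,5,3,2,5]

2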